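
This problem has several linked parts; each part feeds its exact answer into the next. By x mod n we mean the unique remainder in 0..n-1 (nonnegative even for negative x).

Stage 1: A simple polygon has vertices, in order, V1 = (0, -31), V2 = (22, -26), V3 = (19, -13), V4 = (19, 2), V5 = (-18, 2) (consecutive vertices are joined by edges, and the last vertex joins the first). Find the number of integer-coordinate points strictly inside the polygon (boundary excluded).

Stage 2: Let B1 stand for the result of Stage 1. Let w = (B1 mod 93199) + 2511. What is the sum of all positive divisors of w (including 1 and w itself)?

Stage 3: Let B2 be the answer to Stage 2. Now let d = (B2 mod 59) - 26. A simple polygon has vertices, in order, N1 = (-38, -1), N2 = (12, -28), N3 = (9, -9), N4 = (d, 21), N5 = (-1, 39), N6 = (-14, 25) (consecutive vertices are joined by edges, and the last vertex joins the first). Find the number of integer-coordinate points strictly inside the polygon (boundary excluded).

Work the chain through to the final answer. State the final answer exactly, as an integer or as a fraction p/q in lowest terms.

1695

Stage 1: cross terms: (0*-26 - 22*-31)=682, (22*-13 - 19*-26)=208, (19*2 - 19*-13)=285, (19*2 - -18*2)=74, (-18*-31 - 0*2)=558; twice the area = |1807| = 1807; area = 1807/2; boundary points = 1 + 1 + 15 + 37 + 3 = 57; strictly interior points = area - boundary/2 + 1 = 876; answer 876
Stage 2: B1 = 876; w = 3387; 3387 = 3 * 1129; sigma = (1 + 3) * (1 + 1129) = 4 * 1130 = 4520; answer 4520
Stage 3: B2 = 4520; d = 10; cross terms: (-38*-28 - 12*-1)=1076, (12*-9 - 9*-28)=144, (9*21 - 10*-9)=279, (10*39 - -1*21)=411, (-1*25 - -14*39)=521, (-14*-1 - -38*25)=964; twice the area = |3395| = 3395; area = 3395/2; boundary points = 1 + 1 + 1 + 1 + 1 + 2 = 7; strictly interior points = area - boundary/2 + 1 = 1695; answer 1695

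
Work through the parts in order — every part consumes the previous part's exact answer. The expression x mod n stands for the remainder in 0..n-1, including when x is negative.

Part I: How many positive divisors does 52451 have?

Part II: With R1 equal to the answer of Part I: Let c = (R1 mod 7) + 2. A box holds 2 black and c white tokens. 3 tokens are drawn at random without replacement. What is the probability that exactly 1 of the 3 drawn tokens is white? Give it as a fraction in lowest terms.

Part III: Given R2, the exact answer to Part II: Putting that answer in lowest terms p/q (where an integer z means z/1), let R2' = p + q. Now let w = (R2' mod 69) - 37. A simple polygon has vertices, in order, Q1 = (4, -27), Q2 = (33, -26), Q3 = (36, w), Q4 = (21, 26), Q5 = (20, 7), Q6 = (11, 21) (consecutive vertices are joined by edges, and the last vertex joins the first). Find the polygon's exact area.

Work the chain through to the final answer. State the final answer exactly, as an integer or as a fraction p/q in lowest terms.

Part I: 52451 = 7 * 59 * 127; number of divisors = (1+1) * (1+1) * (1+1) = 8; answer 8
Part II: R1 = 8; c = 3; total draws C(5,3) = 10; favorable C(3,1)*C(2,2) = 3; P = 3/10; answer 3/10
Part III: R2 = 3/10; threaded value p + q = 13; w = -24; cross terms: (4*-26 - 33*-27)=787, (33*-24 - 36*-26)=144, (36*26 - 21*-24)=1440, (21*7 - 20*26)=-373, (20*21 - 11*7)=343, (11*-27 - 4*21)=-381; twice the area = |1960| = 1960; area = 980; answer 980

980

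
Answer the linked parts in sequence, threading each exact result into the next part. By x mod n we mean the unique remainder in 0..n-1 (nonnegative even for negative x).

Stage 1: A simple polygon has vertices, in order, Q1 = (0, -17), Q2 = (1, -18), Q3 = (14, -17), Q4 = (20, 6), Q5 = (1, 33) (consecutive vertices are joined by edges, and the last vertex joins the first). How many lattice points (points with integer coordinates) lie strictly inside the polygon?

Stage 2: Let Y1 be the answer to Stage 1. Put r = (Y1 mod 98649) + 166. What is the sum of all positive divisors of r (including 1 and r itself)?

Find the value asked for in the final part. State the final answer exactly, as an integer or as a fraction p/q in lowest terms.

Stage 1: cross terms: (0*-18 - 1*-17)=17, (1*-17 - 14*-18)=235, (14*6 - 20*-17)=424, (20*33 - 1*6)=654, (1*-17 - 0*33)=-17; twice the area = |1313| = 1313; area = 1313/2; boundary points = 1 + 1 + 1 + 1 + 1 = 5; strictly interior points = area - boundary/2 + 1 = 655; answer 655
Stage 2: Y1 = 655; r = 821; 821 is prime, so its only divisors are 1 and 821; sigma = 1 + 821 = 822; answer 822

822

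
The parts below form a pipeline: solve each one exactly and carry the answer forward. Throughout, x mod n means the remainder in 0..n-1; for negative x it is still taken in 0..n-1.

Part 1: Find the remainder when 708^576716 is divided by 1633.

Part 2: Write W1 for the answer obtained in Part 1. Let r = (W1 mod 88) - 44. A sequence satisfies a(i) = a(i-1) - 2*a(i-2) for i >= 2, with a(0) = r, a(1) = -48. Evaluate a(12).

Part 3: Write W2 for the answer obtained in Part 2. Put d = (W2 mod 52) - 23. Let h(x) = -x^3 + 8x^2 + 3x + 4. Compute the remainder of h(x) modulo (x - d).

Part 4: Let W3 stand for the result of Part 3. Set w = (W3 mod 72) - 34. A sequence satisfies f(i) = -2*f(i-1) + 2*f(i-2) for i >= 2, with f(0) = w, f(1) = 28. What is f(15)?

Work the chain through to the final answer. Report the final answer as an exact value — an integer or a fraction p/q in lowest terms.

37446144

Part 1: squarings mod 1633: 708^1=708, 708^2=1566, 708^4=1223, 708^8=1534, 708^16=3, 708^32=9, 708^64=81, 708^128=29, 708^256=841, 708^512=192, 708^1024=938, 708^2048=1290, 708^4096=73, 708^8192=430, 708^16384=371, 708^32768=469, 708^65536=1139, 708^131072=719, 708^262144=933, 708^524288=100; 708^576716 = 708^4 * 708^8 * 708^64 * 708^128 * 708^1024 * 708^2048 * 708^16384 * 708^32768 * 708^524288 = 522 (mod 1633); answer 522
Part 2: W1 = 522; r = 38; a(2) = 1*(-48) - 2*(38) = -124; iterating: a(2)=-124, a(3)=-28, a(4)=220, a(5)=276, a(6)=-164, a(7)=-716, a(8)=-388, a(9)=1044, a(10)=1820, a(11)=-268, a(12)=-3908; answer -3908
Part 3: W2 = -3908; d = 21; remainder = value at the root: -1*(21)^3 + 8*(21)^2 + 3*(21)^1 + 4 = (-9261) + (3528) + (63) + (4) = -5666; answer -5666
Part 4: W3 = -5666; w = -12; f(2) = -2*(28) + 2*(-12) = -80; iterating: f(2)=-80, f(3)=216, f(4)=-592, f(5)=1616, f(6)=-4416, f(7)=12064, f(8)=-32960, f(9)=90048, f(10)=-246016, f(11)=672128, f(12)=-1836288, f(13)=5016832, f(14)=-13706240, f(15)=37446144; answer 37446144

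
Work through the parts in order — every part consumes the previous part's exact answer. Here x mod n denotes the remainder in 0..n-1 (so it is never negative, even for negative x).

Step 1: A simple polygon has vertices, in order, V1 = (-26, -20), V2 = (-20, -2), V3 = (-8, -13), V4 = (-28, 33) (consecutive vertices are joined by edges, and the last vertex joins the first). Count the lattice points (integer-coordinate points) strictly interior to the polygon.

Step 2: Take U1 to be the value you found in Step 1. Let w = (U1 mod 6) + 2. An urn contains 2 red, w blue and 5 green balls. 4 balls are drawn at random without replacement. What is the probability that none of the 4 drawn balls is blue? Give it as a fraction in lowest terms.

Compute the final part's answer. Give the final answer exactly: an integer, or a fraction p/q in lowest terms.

Step 1: cross terms: (-26*-2 - -20*-20)=-348, (-20*-13 - -8*-2)=244, (-8*33 - -28*-13)=-628, (-28*-20 - -26*33)=1418; twice the area = |686| = 686; area = 343; boundary points = 6 + 1 + 2 + 1 = 10; strictly interior points = area - boundary/2 + 1 = 339; answer 339
Step 2: U1 = 339; w = 5; total draws C(12,4) = 495; favorable C(7,4) = 35; P = 7/99; answer 7/99

7/99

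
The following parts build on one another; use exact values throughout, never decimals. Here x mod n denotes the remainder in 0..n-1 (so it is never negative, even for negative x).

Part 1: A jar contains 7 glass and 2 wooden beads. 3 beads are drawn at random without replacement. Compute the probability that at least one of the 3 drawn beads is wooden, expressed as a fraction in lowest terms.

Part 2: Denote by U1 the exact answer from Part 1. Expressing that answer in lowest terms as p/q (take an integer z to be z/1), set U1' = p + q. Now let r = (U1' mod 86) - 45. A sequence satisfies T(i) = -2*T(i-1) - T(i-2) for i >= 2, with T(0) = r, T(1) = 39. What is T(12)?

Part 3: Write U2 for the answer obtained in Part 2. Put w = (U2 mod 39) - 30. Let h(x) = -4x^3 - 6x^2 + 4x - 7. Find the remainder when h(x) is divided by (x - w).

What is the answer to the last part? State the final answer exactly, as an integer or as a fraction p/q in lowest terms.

17843

Part 1: total draws C(9,3) = 84; complement C(7,3) = 35; favorable 84 - 35 = 49; P = 7/12; answer 7/12
Part 2: U1 = 7/12; threaded value p + q = 19; r = -26; T(2) = -2*(39) - 1*(-26) = -52; iterating: T(2)=-52, T(3)=65, T(4)=-78, T(5)=91, T(6)=-104, T(7)=117, T(8)=-130, T(9)=143, T(10)=-156, T(11)=169, T(12)=-182; answer -182
Part 3: U2 = -182; w = -17; remainder = value at the root: -4*(-17)^3 - 6*(-17)^2 + 4*(-17)^1 - 7 = (19652) + (-1734) + (-68) + (-7) = 17843; answer 17843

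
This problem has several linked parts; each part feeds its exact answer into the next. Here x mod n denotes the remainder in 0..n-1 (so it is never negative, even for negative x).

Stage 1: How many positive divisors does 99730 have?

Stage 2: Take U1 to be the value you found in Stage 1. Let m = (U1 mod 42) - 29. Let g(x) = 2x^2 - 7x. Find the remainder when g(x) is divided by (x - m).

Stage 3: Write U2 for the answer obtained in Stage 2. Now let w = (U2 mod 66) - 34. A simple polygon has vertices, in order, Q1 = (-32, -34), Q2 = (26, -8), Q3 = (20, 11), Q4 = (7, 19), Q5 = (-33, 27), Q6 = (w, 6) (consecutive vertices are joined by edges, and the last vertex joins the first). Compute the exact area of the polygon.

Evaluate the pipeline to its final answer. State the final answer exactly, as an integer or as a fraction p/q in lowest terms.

Stage 1: 99730 = 2 * 5 * 9973; number of divisors = (1+1) * (1+1) * (1+1) = 8; answer 8
Stage 2: U1 = 8; m = -21; remainder = value at the root: 2*(-21)^2 - 7*(-21)^1 = (882) + (147) = 1029; answer 1029
Stage 3: U2 = 1029; w = 5; cross terms: (-32*-8 - 26*-34)=1140, (26*11 - 20*-8)=446, (20*19 - 7*11)=303, (7*27 - -33*19)=816, (-33*6 - 5*27)=-333, (5*-34 - -32*6)=22; twice the area = |2394| = 2394; area = 1197; answer 1197

1197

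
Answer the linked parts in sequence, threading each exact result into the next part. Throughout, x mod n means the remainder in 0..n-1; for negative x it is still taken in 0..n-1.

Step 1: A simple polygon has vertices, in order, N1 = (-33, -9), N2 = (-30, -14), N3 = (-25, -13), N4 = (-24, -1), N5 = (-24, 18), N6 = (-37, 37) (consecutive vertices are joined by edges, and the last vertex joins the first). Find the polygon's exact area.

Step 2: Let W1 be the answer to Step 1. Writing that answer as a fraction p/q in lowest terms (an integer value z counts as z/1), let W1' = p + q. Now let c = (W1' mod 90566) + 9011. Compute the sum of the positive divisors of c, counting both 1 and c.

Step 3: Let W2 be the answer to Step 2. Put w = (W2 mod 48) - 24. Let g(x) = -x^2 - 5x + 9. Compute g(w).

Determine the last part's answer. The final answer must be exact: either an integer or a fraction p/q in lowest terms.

-447

Step 1: cross terms: (-33*-14 - -30*-9)=192, (-30*-13 - -25*-14)=40, (-25*-1 - -24*-13)=-287, (-24*18 - -24*-1)=-456, (-24*37 - -37*18)=-222, (-37*-9 - -33*37)=1554; twice the area = |821| = 821; area = 821/2; answer 821/2
Step 2: W1 = 821/2; threaded value p + q = 823; c = 9834; 9834 = 2 * 3 * 11 * 149; sigma = (1 + 2) * (1 + 3) * (1 + 11) * (1 + 149) = 3 * 4 * 12 * 150 = 21600; answer 21600
Step 3: W2 = 21600; w = -24; -1*(-24)^2 - 5*(-24)^1 + 9 = (-576) + (120) + (9) = -447; answer -447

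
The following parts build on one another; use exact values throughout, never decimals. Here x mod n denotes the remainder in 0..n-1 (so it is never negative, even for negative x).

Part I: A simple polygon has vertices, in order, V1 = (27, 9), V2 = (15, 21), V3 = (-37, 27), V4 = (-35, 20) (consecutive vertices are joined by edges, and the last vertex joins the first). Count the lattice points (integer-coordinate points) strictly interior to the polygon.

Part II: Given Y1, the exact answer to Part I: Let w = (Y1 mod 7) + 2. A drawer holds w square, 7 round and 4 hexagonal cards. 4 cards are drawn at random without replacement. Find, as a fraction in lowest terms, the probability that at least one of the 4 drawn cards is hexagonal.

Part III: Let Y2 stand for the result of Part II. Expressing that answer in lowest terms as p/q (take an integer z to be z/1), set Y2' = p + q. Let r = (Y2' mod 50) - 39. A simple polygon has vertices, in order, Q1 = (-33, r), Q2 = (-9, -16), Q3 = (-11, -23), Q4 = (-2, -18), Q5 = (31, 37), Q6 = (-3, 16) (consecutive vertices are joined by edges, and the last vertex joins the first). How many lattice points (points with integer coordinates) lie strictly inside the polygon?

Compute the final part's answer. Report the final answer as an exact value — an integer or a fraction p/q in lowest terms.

Part I: cross terms: (27*21 - 15*9)=432, (15*27 - -37*21)=1182, (-37*20 - -35*27)=205, (-35*9 - 27*20)=-855; twice the area = |964| = 964; area = 482; boundary points = 12 + 2 + 1 + 1 = 16; strictly interior points = area - boundary/2 + 1 = 475; answer 475
Part II: Y1 = 475; w = 8; total draws C(19,4) = 3876; complement C(15,4) = 1365; favorable 3876 - 1365 = 2511; P = 837/1292; answer 837/1292
Part III: Y2 = 837/1292; threaded value p + q = 2129; r = -10; cross terms: (-33*-16 - -9*-10)=438, (-9*-23 - -11*-16)=31, (-11*-18 - -2*-23)=152, (-2*37 - 31*-18)=484, (31*16 - -3*37)=607, (-3*-10 - -33*16)=558; twice the area = |2270| = 2270; area = 1135; boundary points = 6 + 1 + 1 + 11 + 1 + 2 = 22; strictly interior points = area - boundary/2 + 1 = 1125; answer 1125

1125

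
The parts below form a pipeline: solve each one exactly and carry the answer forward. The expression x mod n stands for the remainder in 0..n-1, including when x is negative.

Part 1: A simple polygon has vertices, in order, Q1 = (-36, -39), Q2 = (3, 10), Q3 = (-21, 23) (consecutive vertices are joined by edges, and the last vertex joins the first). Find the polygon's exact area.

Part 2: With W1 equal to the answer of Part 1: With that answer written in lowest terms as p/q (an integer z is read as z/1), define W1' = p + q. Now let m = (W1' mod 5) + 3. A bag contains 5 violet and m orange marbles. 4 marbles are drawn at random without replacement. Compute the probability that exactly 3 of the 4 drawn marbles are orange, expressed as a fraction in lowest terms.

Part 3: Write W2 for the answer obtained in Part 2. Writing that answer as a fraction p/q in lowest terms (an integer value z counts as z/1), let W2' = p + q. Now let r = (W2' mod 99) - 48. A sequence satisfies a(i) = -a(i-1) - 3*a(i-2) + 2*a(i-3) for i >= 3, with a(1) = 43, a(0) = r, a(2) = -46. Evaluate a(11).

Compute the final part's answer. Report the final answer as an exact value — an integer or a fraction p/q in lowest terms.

28126

Part 1: cross terms: (-36*10 - 3*-39)=-243, (3*23 - -21*10)=279, (-21*-39 - -36*23)=1647; twice the area = |1683| = 1683; area = 1683/2; answer 1683/2
Part 2: W1 = 1683/2; threaded value p + q = 1685; m = 3; total draws C(8,4) = 70; favorable C(3,3)*C(5,1) = 5; P = 1/14; answer 1/14
Part 3: W2 = 1/14; threaded value p + q = 15; r = -33; a(3) = -1*(-46) - 3*(43) + 2*(-33) = -149; iterating: a(3)=-149, a(4)=373, a(5)=-18, a(6)=-1399, a(7)=2199, a(8)=1962, a(9)=-11357, a(10)=9869, a(11)=28126; answer 28126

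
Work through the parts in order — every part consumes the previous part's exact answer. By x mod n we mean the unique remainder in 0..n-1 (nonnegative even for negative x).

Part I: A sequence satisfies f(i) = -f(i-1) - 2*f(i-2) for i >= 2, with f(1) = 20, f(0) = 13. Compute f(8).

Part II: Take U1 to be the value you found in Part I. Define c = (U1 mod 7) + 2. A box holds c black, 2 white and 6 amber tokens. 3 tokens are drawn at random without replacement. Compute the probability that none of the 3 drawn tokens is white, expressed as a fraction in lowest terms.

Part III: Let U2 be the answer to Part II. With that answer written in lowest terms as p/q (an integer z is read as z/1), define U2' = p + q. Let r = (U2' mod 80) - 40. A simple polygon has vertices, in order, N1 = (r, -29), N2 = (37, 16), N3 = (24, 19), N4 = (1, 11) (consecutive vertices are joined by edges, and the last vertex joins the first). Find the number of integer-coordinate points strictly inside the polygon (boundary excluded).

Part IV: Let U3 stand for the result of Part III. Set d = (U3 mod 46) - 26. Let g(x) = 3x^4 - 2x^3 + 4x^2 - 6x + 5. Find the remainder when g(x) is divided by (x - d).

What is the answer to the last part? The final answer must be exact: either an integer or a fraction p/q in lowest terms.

59261

Part I: f(2) = -1*(20) - 2*(13) = -46; iterating: f(2)=-46, f(3)=6, f(4)=86, f(5)=-98, f(6)=-74, f(7)=270, f(8)=-122; answer -122
Part II: U1 = -122; c = 6; total draws C(14,3) = 364; favorable C(12,3) = 220; P = 55/91; answer 55/91
Part III: U2 = 55/91; threaded value p + q = 146; r = 26; cross terms: (26*16 - 37*-29)=1489, (37*19 - 24*16)=319, (24*11 - 1*19)=245, (1*-29 - 26*11)=-315; twice the area = |1738| = 1738; area = 869; boundary points = 1 + 1 + 1 + 5 = 8; strictly interior points = area - boundary/2 + 1 = 866; answer 866
Part IV: U3 = 866; d = 12; remainder = value at the root: 3*(12)^4 - 2*(12)^3 + 4*(12)^2 - 6*(12)^1 + 5 = (62208) + (-3456) + (576) + (-72) + (5) = 59261; answer 59261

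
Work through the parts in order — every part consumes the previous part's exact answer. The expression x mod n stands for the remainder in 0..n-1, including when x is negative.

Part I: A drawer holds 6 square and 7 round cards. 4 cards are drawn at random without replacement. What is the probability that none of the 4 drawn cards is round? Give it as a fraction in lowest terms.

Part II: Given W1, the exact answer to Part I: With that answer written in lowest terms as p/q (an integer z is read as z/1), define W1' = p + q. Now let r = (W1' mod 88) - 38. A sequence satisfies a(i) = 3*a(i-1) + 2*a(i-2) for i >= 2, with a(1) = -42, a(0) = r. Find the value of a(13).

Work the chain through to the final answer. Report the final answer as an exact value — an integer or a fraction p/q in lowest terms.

-110713398

Part I: total draws C(13,4) = 715; favorable C(6,4) = 15; P = 3/143; answer 3/143
Part II: W1 = 3/143; threaded value p + q = 146; r = 20; a(2) = 3*(-42) + 2*(20) = -86; iterating: a(2)=-86, a(3)=-342, a(4)=-1198, a(5)=-4278, a(6)=-15230, a(7)=-54246, a(8)=-193198, a(9)=-688086, a(10)=-2450654, a(11)=-8728134, a(12)=-31085710, a(13)=-110713398; answer -110713398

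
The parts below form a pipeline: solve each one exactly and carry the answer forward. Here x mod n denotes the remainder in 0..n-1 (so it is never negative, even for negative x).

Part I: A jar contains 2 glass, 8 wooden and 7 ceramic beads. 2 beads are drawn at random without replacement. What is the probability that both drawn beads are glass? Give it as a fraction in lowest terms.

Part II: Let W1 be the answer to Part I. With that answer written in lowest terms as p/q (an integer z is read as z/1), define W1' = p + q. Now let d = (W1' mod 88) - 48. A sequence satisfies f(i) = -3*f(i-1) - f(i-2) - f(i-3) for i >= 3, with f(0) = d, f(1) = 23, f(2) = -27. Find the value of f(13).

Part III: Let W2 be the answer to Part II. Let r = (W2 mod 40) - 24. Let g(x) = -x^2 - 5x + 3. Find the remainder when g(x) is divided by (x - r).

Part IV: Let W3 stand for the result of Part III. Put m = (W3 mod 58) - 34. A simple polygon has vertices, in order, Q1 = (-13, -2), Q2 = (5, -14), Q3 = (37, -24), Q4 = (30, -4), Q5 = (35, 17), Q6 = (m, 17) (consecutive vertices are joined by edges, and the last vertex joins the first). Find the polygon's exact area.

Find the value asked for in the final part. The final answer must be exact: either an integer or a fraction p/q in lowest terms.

2799/2

Part I: total draws C(17,2) = 136; favorable C(2,2) = 1; P = 1/136; answer 1/136
Part II: W1 = 1/136; threaded value p + q = 137; d = 1; f(3) = -3*(-27) - 1*(23) - 1*(1) = 57; iterating: f(3)=57, f(4)=-167, f(5)=471, f(6)=-1303, f(7)=3605, f(8)=-9983, f(9)=27647, f(10)=-76563, f(11)=212025, f(12)=-587159, f(13)=1626015; answer 1626015
Part III: W2 = 1626015; r = -9; remainder = value at the root: -1*(-9)^2 - 5*(-9)^1 + 3 = (-81) + (45) + (3) = -33; answer -33
Part IV: W3 = -33; m = -9; cross terms: (-13*-14 - 5*-2)=192, (5*-24 - 37*-14)=398, (37*-4 - 30*-24)=572, (30*17 - 35*-4)=650, (35*17 - -9*17)=748, (-9*-2 - -13*17)=239; twice the area = |2799| = 2799; area = 2799/2; answer 2799/2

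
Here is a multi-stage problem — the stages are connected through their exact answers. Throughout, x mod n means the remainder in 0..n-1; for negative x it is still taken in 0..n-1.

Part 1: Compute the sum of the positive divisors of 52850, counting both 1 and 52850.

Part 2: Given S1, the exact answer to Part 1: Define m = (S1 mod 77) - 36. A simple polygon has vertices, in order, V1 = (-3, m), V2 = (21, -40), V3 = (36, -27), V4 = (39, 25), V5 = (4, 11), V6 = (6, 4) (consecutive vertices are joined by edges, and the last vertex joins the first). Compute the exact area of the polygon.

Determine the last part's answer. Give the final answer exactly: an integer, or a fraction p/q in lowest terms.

2997/2

Part 1: 52850 = 2 * 5^2 * 7 * 151; sigma = (1 + 2) * (1 + 5 + 25) * (1 + 7) * (1 + 151) = 3 * 31 * 8 * 152 = 113088; answer 113088
Part 2: S1 = 113088; m = 16; cross terms: (-3*-40 - 21*16)=-216, (21*-27 - 36*-40)=873, (36*25 - 39*-27)=1953, (39*11 - 4*25)=329, (4*4 - 6*11)=-50, (6*16 - -3*4)=108; twice the area = |2997| = 2997; area = 2997/2; answer 2997/2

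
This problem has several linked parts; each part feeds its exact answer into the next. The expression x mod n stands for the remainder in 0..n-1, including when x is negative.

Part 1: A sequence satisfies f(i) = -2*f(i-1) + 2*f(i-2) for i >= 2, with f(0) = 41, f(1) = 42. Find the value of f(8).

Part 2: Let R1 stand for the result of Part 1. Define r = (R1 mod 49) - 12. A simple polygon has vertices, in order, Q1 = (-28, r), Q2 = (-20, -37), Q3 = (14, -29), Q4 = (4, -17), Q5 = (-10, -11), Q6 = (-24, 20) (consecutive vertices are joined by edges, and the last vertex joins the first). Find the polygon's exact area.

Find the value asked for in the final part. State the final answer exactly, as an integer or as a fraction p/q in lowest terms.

Part 1: f(2) = -2*(42) + 2*(41) = -2; iterating: f(2)=-2, f(3)=88, f(4)=-180, f(5)=536, f(6)=-1432, f(7)=3936, f(8)=-10736; answer -10736
Part 2: R1 = -10736; r = 32; cross terms: (-28*-37 - -20*32)=1676, (-20*-29 - 14*-37)=1098, (14*-17 - 4*-29)=-122, (4*-11 - -10*-17)=-214, (-10*20 - -24*-11)=-464, (-24*32 - -28*20)=-208; twice the area = |1766| = 1766; area = 883; answer 883

883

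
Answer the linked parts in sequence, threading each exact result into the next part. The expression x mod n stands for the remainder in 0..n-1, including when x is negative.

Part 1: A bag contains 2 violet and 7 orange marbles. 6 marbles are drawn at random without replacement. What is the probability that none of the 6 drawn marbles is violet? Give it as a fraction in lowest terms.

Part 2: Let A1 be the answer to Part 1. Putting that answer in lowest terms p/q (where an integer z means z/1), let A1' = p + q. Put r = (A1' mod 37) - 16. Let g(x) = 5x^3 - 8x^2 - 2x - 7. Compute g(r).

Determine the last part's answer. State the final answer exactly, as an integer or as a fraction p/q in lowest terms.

-208

Part 1: total draws C(9,6) = 84; favorable C(7,6) = 7; P = 1/12; answer 1/12
Part 2: A1 = 1/12; threaded value p + q = 13; r = -3; 5*(-3)^3 - 8*(-3)^2 - 2*(-3)^1 - 7 = (-135) + (-72) + (6) + (-7) = -208; answer -208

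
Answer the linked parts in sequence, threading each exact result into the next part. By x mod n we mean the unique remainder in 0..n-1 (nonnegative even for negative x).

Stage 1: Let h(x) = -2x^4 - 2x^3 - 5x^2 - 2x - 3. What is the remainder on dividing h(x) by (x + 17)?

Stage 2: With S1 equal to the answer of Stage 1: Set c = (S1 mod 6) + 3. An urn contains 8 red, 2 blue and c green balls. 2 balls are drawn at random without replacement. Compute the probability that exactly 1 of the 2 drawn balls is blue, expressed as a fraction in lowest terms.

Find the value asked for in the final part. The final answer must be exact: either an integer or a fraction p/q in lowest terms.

15/68

Stage 1: remainder = value at the root: -2*(-17)^4 - 2*(-17)^3 - 5*(-17)^2 - 2*(-17)^1 - 3 = (-167042) + (9826) + (-1445) + (34) + (-3) = -158630; answer -158630
Stage 2: S1 = -158630; c = 7; total draws C(17,2) = 136; favorable C(2,1)*C(15,1) = 30; P = 15/68; answer 15/68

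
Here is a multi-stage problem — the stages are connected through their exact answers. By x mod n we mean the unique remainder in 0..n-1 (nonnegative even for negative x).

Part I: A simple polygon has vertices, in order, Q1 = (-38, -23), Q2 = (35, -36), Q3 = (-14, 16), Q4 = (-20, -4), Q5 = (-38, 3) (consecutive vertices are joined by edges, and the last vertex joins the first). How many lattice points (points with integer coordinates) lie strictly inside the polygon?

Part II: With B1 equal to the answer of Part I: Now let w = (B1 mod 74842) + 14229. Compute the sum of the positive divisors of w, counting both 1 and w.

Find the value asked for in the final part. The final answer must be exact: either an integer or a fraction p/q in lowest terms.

19092

Part I: cross terms: (-38*-36 - 35*-23)=2173, (35*16 - -14*-36)=56, (-14*-4 - -20*16)=376, (-20*3 - -38*-4)=-212, (-38*-23 - -38*3)=988; twice the area = |3381| = 3381; area = 3381/2; boundary points = 1 + 1 + 2 + 1 + 26 = 31; strictly interior points = area - boundary/2 + 1 = 1676; answer 1676
Part II: B1 = 1676; w = 15905; 15905 = 5 * 3181; sigma = (1 + 5) * (1 + 3181) = 6 * 3182 = 19092; answer 19092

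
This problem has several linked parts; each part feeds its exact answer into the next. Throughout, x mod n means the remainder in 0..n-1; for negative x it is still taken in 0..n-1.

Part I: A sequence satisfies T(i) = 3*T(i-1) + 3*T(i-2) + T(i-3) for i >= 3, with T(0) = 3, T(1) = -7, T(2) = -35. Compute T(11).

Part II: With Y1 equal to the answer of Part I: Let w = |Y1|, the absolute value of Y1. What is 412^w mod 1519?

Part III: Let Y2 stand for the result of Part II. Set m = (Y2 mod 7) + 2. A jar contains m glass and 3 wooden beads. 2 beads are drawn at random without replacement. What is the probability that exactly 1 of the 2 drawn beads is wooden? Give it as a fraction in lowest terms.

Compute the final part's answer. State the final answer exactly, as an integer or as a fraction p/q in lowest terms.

Part I: T(3) = 3*(-35) + 3*(-7) + 1*(3) = -123; iterating: T(3)=-123, T(4)=-481, T(5)=-1847, T(6)=-7107, T(7)=-27343, T(8)=-105197, T(9)=-404727, T(10)=-1557115, T(11)=-5990723; answer -5990723
Part II: Y1 = -5990723; w = 5990723; squarings mod 1519: 412^1=412, 412^2=1135, 412^4=113, 412^8=617, 412^16=939, 412^32=701, 412^64=764, 412^128=400, 412^256=505, 412^512=1352, 412^1024=547, 412^2048=1485, 412^4096=1156, 412^8192=1135, 412^16384=113, 412^32768=617, 412^65536=939, 412^131072=701, 412^262144=764, 412^524288=400, 412^1048576=505, 412^2097152=1352, 412^4194304=547; 412^5990723 = 412^1 * 412^2 * 412^64 * 412^256 * 412^2048 * 412^8192 * 412^16384 * 412^65536 * 412^131072 * 412^524288 * 412^1048576 * 412^4194304 = 524 (mod 1519); answer 524
Part III: Y2 = 524; m = 8; total draws C(11,2) = 55; favorable C(3,1)*C(8,1) = 24; P = 24/55; answer 24/55

24/55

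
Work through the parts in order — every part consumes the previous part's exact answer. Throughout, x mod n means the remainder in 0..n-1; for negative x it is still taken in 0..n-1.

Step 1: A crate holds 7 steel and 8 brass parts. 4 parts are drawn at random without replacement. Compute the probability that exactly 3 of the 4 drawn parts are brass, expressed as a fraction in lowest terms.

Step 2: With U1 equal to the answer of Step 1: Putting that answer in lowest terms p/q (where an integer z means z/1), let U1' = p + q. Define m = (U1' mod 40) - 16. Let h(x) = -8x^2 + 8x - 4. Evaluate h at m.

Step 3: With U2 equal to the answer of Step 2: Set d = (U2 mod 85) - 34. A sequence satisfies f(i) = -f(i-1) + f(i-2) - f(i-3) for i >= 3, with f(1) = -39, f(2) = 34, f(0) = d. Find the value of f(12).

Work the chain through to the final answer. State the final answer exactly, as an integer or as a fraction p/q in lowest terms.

14859

Step 1: total draws C(15,4) = 1365; favorable C(8,3)*C(7,1) = 392; P = 56/195; answer 56/195
Step 2: U1 = 56/195; threaded value p + q = 251; m = -5; -8*(-5)^2 + 8*(-5)^1 - 4 = (-200) + (-40) + (-4) = -244; answer -244
Step 3: U2 = -244; d = -23; f(3) = -1*(34) + 1*(-39) - 1*(-23) = -50; iterating: f(3)=-50, f(4)=123, f(5)=-207, f(6)=380, f(7)=-710, f(8)=1297, f(9)=-2387, f(10)=4394, f(11)=-8078, f(12)=14859; answer 14859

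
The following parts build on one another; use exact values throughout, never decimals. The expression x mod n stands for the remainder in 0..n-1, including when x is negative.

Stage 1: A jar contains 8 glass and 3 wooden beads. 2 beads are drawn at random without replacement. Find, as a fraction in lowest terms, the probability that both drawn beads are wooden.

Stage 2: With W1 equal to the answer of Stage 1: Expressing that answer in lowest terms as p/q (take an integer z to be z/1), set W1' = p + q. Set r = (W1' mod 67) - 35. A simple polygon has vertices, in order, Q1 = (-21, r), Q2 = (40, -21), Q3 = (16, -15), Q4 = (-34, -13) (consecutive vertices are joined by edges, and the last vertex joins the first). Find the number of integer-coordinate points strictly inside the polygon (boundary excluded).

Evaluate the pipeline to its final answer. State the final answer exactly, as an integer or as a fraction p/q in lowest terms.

Stage 1: total draws C(11,2) = 55; favorable C(3,2) = 3; P = 3/55; answer 3/55
Stage 2: W1 = 3/55; threaded value p + q = 58; r = 23; cross terms: (-21*-21 - 40*23)=-479, (40*-15 - 16*-21)=-264, (16*-13 - -34*-15)=-718, (-34*23 - -21*-13)=-1055; twice the area = |-2516| = 2516; area = 1258; boundary points = 1 + 6 + 2 + 1 = 10; strictly interior points = area - boundary/2 + 1 = 1254; answer 1254

1254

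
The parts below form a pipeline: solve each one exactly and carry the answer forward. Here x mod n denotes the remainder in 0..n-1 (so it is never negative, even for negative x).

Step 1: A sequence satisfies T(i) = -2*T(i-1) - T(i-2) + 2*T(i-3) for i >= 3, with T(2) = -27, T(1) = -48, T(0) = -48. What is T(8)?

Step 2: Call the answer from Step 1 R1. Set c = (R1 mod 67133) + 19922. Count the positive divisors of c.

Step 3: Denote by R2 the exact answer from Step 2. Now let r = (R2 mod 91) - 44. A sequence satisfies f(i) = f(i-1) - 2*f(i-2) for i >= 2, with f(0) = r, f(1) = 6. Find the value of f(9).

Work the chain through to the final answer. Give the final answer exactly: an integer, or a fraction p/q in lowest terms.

-342

Step 1: T(3) = -2*(-27) - 1*(-48) + 2*(-48) = 6; iterating: T(3)=6, T(4)=-81, T(5)=102, T(6)=-111, T(7)=-42, T(8)=399; answer 399
Step 2: R1 = 399; c = 20321; 20321 = 7 * 2903; number of divisors = (1+1) * (1+1) = 4; answer 4
Step 3: R2 = 4; r = -40; f(2) = 1*(6) - 2*(-40) = 86; iterating: f(2)=86, f(3)=74, f(4)=-98, f(5)=-246, f(6)=-50, f(7)=442, f(8)=542, f(9)=-342; answer -342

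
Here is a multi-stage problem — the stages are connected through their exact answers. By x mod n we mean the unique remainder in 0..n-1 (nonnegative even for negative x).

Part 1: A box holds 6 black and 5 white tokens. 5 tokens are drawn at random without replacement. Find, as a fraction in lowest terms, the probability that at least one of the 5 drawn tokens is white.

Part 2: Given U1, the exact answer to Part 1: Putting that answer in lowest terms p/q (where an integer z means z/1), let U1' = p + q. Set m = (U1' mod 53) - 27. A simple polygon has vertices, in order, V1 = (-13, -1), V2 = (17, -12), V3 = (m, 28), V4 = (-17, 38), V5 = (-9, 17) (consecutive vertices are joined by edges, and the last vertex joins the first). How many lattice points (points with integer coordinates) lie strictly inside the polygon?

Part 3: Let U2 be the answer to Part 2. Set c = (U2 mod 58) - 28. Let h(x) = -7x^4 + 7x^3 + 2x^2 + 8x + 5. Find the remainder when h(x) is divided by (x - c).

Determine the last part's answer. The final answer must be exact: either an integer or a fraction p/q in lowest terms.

-249195

Part 1: total draws C(11,5) = 462; complement C(6,5) = 6; favorable 462 - 6 = 456; P = 76/77; answer 76/77
Part 2: U1 = 76/77; threaded value p + q = 153; m = 20; cross terms: (-13*-12 - 17*-1)=173, (17*28 - 20*-12)=716, (20*38 - -17*28)=1236, (-17*17 - -9*38)=53, (-9*-1 - -13*17)=230; twice the area = |2408| = 2408; area = 1204; boundary points = 1 + 1 + 1 + 1 + 2 = 6; strictly interior points = area - boundary/2 + 1 = 1202; answer 1202
Part 3: U2 = 1202; c = 14; remainder = value at the root: -7*(14)^4 + 7*(14)^3 + 2*(14)^2 + 8*(14)^1 + 5 = (-268912) + (19208) + (392) + (112) + (5) = -249195; answer -249195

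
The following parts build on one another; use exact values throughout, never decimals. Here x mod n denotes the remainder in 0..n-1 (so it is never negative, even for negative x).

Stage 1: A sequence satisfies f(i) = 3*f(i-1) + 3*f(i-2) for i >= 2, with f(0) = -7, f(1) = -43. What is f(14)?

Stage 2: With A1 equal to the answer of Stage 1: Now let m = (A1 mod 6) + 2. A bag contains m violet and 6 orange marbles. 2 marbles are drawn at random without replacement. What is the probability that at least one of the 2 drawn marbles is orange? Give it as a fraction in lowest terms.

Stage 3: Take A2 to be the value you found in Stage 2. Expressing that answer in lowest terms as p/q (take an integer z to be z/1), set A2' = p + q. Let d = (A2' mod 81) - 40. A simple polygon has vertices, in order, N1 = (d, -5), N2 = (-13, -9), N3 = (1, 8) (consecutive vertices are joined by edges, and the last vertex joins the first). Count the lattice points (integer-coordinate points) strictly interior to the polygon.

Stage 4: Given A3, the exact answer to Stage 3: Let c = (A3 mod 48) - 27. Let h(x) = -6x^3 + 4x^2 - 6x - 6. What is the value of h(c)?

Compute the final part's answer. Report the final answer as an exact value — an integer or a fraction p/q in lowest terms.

Stage 1: f(2) = 3*(-43) + 3*(-7) = -150; iterating: f(2)=-150, f(3)=-579, f(4)=-2187, f(5)=-8298, f(6)=-31455, f(7)=-119259, f(8)=-452142, f(9)=-1714203, f(10)=-6499035, f(11)=-24639714, f(12)=-93416247, f(13)=-354167883, f(14)=-1342752390; answer -1342752390
Stage 2: A1 = -1342752390; m = 2; total draws C(8,2) = 28; complement C(2,2) = 1; favorable 28 - 1 = 27; P = 27/28; answer 27/28
Stage 3: A2 = 27/28; threaded value p + q = 55; d = 15; cross terms: (15*-9 - -13*-5)=-200, (-13*8 - 1*-9)=-95, (1*-5 - 15*8)=-125; twice the area = |-420| = 420; area = 210; boundary points = 4 + 1 + 1 = 6; strictly interior points = area - boundary/2 + 1 = 208; answer 208
Stage 4: A3 = 208; c = -11; -6*(-11)^3 + 4*(-11)^2 - 6*(-11)^1 - 6 = (7986) + (484) + (66) + (-6) = 8530; answer 8530

8530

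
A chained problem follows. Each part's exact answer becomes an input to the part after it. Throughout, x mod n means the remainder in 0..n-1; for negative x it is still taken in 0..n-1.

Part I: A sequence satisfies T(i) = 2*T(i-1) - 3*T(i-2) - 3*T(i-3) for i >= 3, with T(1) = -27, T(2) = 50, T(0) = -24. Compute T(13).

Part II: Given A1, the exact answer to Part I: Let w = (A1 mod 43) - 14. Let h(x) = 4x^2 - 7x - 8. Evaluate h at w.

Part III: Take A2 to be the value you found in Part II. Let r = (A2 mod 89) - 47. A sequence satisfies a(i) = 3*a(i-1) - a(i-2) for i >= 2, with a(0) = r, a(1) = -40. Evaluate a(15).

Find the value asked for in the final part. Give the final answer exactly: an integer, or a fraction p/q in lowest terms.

Part I: T(3) = 2*(50) - 3*(-27) - 3*(-24) = 253; iterating: T(3)=253, T(4)=437, T(5)=-35, T(6)=-2140, T(7)=-5486, T(8)=-4447, T(9)=13984, T(10)=57767, T(11)=86923, T(12)=-41407, T(13)=-516884; answer -516884
Part II: A1 = -516884; w = 5; 4*(5)^2 - 7*(5)^1 - 8 = (100) + (-35) + (-8) = 57; answer 57
Part III: A2 = 57; r = 10; a(2) = 3*(-40) - 1*(10) = -130; iterating: a(2)=-130, a(3)=-350, a(4)=-920, a(5)=-2410, a(6)=-6310, a(7)=-16520, a(8)=-43250, a(9)=-113230, a(10)=-296440, a(11)=-776090, a(12)=-2031830, a(13)=-5319400, a(14)=-13926370, a(15)=-36459710; answer -36459710

-36459710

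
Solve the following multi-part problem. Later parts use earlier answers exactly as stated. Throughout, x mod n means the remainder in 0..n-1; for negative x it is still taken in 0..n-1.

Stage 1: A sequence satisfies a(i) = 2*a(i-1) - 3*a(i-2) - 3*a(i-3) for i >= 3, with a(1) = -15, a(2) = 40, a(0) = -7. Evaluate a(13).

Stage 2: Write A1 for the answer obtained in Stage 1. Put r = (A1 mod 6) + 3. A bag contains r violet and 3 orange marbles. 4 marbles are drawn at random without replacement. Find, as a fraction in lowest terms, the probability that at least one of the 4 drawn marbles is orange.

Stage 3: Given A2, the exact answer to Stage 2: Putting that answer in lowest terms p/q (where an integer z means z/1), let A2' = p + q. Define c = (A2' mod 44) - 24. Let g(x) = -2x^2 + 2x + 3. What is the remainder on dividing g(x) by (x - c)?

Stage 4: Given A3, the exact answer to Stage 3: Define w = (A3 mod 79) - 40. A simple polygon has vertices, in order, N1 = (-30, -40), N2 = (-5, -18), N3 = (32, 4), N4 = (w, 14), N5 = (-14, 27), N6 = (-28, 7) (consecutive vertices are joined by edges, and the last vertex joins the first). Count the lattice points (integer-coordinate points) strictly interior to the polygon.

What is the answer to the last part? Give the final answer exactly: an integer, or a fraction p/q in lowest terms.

1991

Stage 1: a(3) = 2*(40) - 3*(-15) - 3*(-7) = 146; iterating: a(3)=146, a(4)=217, a(5)=-124, a(6)=-1337, a(7)=-2953, a(8)=-1523, a(9)=9824, a(10)=33076, a(11)=41249, a(12)=-46202, a(13)=-315379; answer -315379
Stage 2: A1 = -315379; r = 8; total draws C(11,4) = 330; complement C(8,4) = 70; favorable 330 - 70 = 260; P = 26/33; answer 26/33
Stage 3: A2 = 26/33; threaded value p + q = 59; c = -9; remainder = value at the root: -2*(-9)^2 + 2*(-9)^1 + 3 = (-162) + (-18) + (3) = -177; answer -177
Stage 4: A3 = -177; w = 20; cross terms: (-30*-18 - -5*-40)=340, (-5*4 - 32*-18)=556, (32*14 - 20*4)=368, (20*27 - -14*14)=736, (-14*7 - -28*27)=658, (-28*-40 - -30*7)=1330; twice the area = |3988| = 3988; area = 1994; boundary points = 1 + 1 + 2 + 1 + 2 + 1 = 8; strictly interior points = area - boundary/2 + 1 = 1991; answer 1991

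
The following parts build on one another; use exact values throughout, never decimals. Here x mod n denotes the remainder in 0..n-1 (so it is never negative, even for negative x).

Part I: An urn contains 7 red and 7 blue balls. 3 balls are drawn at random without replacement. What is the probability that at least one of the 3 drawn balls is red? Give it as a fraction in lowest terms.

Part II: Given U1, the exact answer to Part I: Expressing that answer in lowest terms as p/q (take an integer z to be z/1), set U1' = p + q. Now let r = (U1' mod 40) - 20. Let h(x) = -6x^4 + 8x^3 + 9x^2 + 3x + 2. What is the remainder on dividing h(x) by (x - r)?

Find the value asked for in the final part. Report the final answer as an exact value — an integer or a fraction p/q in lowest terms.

-6

Part I: total draws C(14,3) = 364; complement C(7,3) = 35; favorable 364 - 35 = 329; P = 47/52; answer 47/52
Part II: U1 = 47/52; threaded value p + q = 99; r = -1; remainder = value at the root: -6*(-1)^4 + 8*(-1)^3 + 9*(-1)^2 + 3*(-1)^1 + 2 = (-6) + (-8) + (9) + (-3) + (2) = -6; answer -6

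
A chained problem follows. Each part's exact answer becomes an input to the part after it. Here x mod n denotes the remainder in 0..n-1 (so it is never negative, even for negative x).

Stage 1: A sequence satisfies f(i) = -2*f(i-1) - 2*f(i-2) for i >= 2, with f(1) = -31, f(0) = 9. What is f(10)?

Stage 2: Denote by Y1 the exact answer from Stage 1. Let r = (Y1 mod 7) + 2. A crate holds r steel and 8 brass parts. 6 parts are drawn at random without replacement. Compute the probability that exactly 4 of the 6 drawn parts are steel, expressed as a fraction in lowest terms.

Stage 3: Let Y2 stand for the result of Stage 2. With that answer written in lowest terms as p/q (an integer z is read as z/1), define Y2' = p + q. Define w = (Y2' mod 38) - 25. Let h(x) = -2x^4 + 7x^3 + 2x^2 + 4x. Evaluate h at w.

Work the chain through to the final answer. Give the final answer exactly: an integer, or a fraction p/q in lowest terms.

Stage 1: f(2) = -2*(-31) - 2*(9) = 44; iterating: f(2)=44, f(3)=-26, f(4)=-36, f(5)=124, f(6)=-176, f(7)=104, f(8)=144, f(9)=-496, f(10)=704; answer 704
Stage 2: Y1 = 704; r = 6; total draws C(14,6) = 3003; favorable C(6,4)*C(8,2) = 420; P = 20/143; answer 20/143
Stage 3: Y2 = 20/143; threaded value p + q = 163; w = -14; -2*(-14)^4 + 7*(-14)^3 + 2*(-14)^2 + 4*(-14)^1 = (-76832) + (-19208) + (392) + (-56) = -95704; answer -95704

-95704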